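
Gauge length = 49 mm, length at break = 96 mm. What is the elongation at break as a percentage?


Extension = 96 - 49 = 47 mm
Elongation = 47 / 49 x 100 = 95.9%


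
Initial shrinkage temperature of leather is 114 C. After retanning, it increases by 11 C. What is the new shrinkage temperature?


New Ts = 114 + 11 = 125 C


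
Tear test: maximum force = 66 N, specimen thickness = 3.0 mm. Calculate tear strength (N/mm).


Tear strength = force / thickness
Tear = 66 / 3.0 = 22.0 N/mm


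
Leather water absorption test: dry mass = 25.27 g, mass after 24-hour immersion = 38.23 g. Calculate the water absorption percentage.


51.3%


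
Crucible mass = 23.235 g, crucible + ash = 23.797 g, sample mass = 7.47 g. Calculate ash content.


Ash mass = 0.562 g
Ash content = 7.52%


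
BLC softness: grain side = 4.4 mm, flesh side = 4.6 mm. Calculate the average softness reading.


4.50 mm


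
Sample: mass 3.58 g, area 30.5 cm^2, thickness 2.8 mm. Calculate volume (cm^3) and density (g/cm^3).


Volume = 8.540 cm^3
Density = 0.419 g/cm^3


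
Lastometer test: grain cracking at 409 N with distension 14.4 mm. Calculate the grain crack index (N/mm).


Grain crack index = force / distension
Index = 409 / 14.4 = 28.4 N/mm


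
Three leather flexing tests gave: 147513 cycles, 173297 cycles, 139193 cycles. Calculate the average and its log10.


Average = 153334 cycles
log10 = 5.19

Average = (147513 + 173297 + 139193) / 3 = 153334 cycles
log10(153334) = 5.19


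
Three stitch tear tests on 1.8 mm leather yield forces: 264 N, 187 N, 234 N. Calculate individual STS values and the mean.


STS1 = 264 / 1.8 = 146.7 N/mm
STS2 = 187 / 1.8 = 103.9 N/mm
STS3 = 234 / 1.8 = 130.0 N/mm
Mean = (146.7 + 103.9 + 130.0) / 3 = 126.9 N/mm


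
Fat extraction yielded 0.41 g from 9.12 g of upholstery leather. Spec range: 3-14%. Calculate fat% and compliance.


Fat% = 0.41 / 9.12 x 100 = 4.5%
Spec range: 3-14%
Compliant: Yes


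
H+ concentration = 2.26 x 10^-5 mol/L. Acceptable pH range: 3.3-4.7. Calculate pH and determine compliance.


pH = 4.65
Compliant: Yes

pH = -log10(2.26 x 10^-5) = 4.65
Range: 3.3 to 4.7
Compliant: Yes


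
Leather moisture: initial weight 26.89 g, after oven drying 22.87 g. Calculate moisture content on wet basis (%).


14.9%


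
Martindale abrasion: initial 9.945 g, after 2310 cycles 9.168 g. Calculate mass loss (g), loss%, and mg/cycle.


Loss = 9.945 - 9.168 = 0.777 g
Loss% = 0.777 / 9.945 x 100 = 7.81%
Rate = 0.777 / 2310 x 1000 = 0.336 mg/cycle


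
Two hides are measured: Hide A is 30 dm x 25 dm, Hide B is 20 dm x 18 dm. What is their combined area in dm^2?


Hide A area = 30 x 25 = 750 dm^2
Hide B area = 20 x 18 = 360 dm^2
Total = 750 + 360 = 1110 dm^2


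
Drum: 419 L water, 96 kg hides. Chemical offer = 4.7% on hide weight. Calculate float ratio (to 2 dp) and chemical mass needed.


Float ratio = 4.36
Chemical needed = 4.512 kg

Float ratio = 419 / 96 = 4.36
Chemical = 96 x 4.7 / 100 = 4.512 kg


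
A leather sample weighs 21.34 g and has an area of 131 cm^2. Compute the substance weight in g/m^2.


1629.0 g/m^2


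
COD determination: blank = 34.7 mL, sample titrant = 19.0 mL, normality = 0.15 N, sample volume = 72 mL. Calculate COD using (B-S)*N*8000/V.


261.7 mg/L

COD = (34.7 - 19.0) x 0.15 x 8000 / 72
COD = 15.7 x 0.15 x 8000 / 72
COD = 261.7 mg/L


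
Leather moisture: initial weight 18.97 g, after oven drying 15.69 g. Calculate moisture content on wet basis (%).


Moisture = 18.97 - 15.69 = 3.28 g
MC = 3.28 / 18.97 x 100 = 17.3%


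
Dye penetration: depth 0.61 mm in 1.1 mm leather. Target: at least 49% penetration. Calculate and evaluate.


Penetration = 0.61 / 1.1 x 100 = 55.5%
Target: 49%
Meets target: Yes


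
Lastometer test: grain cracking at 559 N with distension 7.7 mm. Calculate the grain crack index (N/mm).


72.6 N/mm


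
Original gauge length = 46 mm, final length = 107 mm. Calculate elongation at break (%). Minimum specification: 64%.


Extension = 107 - 46 = 61 mm
Elongation = 61 / 46 x 100 = 132.6%
Minimum required: 64%
Meets specification: Yes


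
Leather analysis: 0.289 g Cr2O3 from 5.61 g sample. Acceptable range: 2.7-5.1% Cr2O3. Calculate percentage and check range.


Cr2O3% = 0.289 / 5.61 x 100 = 5.15%
Acceptable range: 2.7 to 5.1%
Within range: No


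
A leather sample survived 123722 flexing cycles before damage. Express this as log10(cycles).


log10(123722) = 5.09


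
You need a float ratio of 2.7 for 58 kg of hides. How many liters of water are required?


Water = hide weight x target ratio
Water = 58 x 2.7 = 156.6 L


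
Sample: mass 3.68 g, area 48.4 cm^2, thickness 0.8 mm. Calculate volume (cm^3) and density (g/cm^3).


Thickness in cm = 0.8 / 10 = 0.08 cm
Volume = 48.4 x 0.08 = 3.872 cm^3
Density = 3.68 / 3.872 = 0.950 g/cm^3


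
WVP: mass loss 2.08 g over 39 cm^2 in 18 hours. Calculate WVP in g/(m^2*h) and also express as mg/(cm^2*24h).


WVP = 29.63 g/(m^2*h)
Daily rate = 71.11 mg/(cm^2*24h)

WVP = 2.08 / (39 x 18) x 10000 = 29.63 g/(m^2*h)
Mass loss in mg = 2.08 x 1000 = 2080 mg
Per cm^2 per 24h in mg: 2080 x 24 / (39 x 18) = 49920 / 702 = 71.11 mg/(cm^2*24h)


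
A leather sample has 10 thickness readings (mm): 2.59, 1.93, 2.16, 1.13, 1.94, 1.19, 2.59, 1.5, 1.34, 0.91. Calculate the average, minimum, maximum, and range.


Average = 1.73 mm
Min = 0.91 mm
Max = 2.59 mm
Range = 1.68 mm


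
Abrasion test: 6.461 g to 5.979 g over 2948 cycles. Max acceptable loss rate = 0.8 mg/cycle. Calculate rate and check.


Rate = 0.164 mg/cycle
Passes: Yes


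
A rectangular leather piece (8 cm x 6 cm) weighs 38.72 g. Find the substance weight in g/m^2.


Area = 8 x 6 = 48 cm^2
SW = 38.72 / 48 x 10000 = 8066.7 g/m^2


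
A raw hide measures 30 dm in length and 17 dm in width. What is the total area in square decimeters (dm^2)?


Area = length x width
Area = 30 x 17 = 510 dm^2


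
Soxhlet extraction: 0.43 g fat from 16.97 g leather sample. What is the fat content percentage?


Fat content = 0.43 / 16.97 x 100
Fat = 2.5%


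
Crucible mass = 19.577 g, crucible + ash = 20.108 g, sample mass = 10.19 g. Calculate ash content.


Ash mass = 0.531 g
Ash content = 5.21%


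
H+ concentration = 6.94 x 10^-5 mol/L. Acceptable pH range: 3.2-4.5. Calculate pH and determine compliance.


pH = -log10(6.94 x 10^-5) = 4.16
Range: 3.2 to 4.5
Compliant: Yes


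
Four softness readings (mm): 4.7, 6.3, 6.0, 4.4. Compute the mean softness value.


Sum = 4.7 + 6.3 + 6.0 + 4.4
Mean = 21.4 / 4 = 5.35 mm


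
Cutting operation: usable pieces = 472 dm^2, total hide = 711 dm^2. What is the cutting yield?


Yield = usable / total x 100
Yield = 472 / 711 x 100 = 66.4%


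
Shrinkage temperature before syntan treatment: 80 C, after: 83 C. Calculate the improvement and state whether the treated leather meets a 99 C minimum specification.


Improvement = 83 - 80 = 3 C
Spec check: 83 C >= 99 C? No


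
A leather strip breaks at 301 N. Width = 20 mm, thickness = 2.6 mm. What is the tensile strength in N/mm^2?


5.79 N/mm^2

Cross-sectional area = 20 x 2.6 = 52.0 mm^2
Tensile strength = 301 / 52.0 = 5.79 N/mm^2


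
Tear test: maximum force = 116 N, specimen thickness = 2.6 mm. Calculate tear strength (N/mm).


Tear strength = force / thickness
Tear = 116 / 2.6 = 44.6 N/mm


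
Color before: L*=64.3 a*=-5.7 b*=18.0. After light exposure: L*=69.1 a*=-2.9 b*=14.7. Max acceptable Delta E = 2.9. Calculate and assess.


dL = 4.8, da = 2.8, db = -3.3
dE = sqrt((4.8)^2 + (2.8)^2 + (-3.3)^2) = 6.46
Max = 2.9
Passes: No


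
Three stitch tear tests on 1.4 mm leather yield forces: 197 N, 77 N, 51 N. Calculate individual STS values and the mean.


STS1 = 140.7 N/mm
STS2 = 55.0 N/mm
STS3 = 36.4 N/mm
Mean = 77.4 N/mm

STS1 = 197 / 1.4 = 140.7 N/mm
STS2 = 77 / 1.4 = 55.0 N/mm
STS3 = 51 / 1.4 = 36.4 N/mm
Mean = (140.7 + 55.0 + 36.4) / 3 = 77.4 N/mm


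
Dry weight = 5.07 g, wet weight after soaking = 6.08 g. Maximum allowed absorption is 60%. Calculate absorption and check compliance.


WA = (6.08 - 5.07) / 5.07 x 100 = 19.9%
Maximum allowed: 60%
Compliant: Yes


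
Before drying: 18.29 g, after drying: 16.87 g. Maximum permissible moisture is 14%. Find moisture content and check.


MC = (18.29 - 16.87) / 18.29 x 100 = 7.8%
Maximum: 14%
Acceptable: Yes


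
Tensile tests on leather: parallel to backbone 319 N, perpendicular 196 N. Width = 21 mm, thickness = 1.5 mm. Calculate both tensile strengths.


Area = 21 x 1.5 = 31.5 mm^2
TS (parallel) = 319 / 31.5 = 10.13 N/mm^2
TS (perpendicular) = 196 / 31.5 = 6.22 N/mm^2


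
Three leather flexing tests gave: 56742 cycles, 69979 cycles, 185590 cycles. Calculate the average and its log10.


Average = (56742 + 69979 + 185590) / 3 = 104104 cycles
log10(104104) = 5.02


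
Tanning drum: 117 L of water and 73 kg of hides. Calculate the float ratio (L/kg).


Float ratio = water / hide weight
Ratio = 117 / 73 = 1.6


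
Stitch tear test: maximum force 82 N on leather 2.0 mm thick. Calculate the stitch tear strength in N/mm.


41.0 N/mm

Stitch tear strength = force / thickness
STS = 82 / 2.0 = 41.0 N/mm


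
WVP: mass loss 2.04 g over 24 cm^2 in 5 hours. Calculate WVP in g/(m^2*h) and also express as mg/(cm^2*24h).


WVP = 170.00 g/(m^2*h)
Daily rate = 408.00 mg/(cm^2*24h)

WVP = 2.04 / (24 x 5) x 10000 = 170.00 g/(m^2*h)
Mass loss in mg = 2.04 x 1000 = 2040 mg
Per cm^2 per 24h in mg: 2040 x 24 / (24 x 5) = 48960 / 120 = 408.00 mg/(cm^2*24h)


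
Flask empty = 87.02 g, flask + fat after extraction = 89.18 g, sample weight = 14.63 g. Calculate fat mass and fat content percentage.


Fat mass = 2.16 g
Fat content = 14.8%

Fat mass = 89.18 - 87.02 = 2.16 g
Fat% = 2.16 / 14.63 x 100 = 14.8%


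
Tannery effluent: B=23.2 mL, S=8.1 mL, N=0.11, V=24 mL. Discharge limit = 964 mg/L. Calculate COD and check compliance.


COD = 553.7 mg/L
Compliant: Yes


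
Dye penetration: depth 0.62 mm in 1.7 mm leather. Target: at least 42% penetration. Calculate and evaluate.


Penetration = 0.62 / 1.7 x 100 = 36.5%
Target: 42%
Meets target: No


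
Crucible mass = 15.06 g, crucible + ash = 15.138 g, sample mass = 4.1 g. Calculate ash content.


Ash mass = 0.078 g
Ash content = 1.90%


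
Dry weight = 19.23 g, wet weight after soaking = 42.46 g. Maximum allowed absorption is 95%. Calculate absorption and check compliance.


Absorption = 120.8%
Compliant: No

WA = (42.46 - 19.23) / 19.23 x 100 = 120.8%
Maximum allowed: 95%
Compliant: No


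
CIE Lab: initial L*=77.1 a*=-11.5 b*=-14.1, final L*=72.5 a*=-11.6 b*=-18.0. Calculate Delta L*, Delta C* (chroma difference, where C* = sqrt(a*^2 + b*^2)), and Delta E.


Delta L* = -4.6
Delta C* = 3.22
Delta E = 6.03

Delta L* = 72.5 - 77.1 = -4.6
C1* = sqrt((-11.5)^2 + (-14.1)^2) = 18.195
C2* = sqrt((-11.6)^2 + (-18.0)^2) = 21.414
Delta C* = 21.414 - 18.195 = 3.22
Delta E = sqrt((-4.6)^2 + (-0.1)^2 + (-3.9)^2) = 6.03


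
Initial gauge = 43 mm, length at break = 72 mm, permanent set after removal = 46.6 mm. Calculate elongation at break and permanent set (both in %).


Elongation at break = (72 - 43) / 43 x 100 = 67.4%
Permanent set = (46.6 - 43) / 43 x 100 = 8.4%


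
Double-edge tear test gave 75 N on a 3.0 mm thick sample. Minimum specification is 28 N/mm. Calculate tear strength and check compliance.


Tear strength = 75 / 3.0 = 25.0 N/mm
Required minimum = 28 N/mm
Compliant: No


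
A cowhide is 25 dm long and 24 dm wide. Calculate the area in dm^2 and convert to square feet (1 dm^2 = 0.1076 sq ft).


Area = 25 x 24 = 600 dm^2
Conversion: 600 x 0.1076 = 64.56 sq ft


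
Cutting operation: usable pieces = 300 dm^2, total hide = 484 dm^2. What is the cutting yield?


Yield = usable / total x 100
Yield = 300 / 484 x 100 = 62.0%


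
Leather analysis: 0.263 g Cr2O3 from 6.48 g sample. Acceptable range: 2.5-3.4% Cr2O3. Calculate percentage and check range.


Cr2O3 = 4.06%
Within range: No

Cr2O3% = 0.263 / 6.48 x 100 = 4.06%
Acceptable range: 2.5 to 3.4%
Within range: No


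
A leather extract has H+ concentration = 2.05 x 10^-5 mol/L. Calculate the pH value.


pH = -log10[H+]
pH = -log10(2.05 x 10^-5) = 4.69


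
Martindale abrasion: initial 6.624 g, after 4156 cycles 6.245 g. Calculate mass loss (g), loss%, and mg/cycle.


Mass loss = 0.379 g
Loss = 5.72%
Rate = 0.091 mg/cycle


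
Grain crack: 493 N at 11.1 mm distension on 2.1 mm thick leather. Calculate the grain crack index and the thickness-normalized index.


Crack index = 44.4 N/mm
Normalized index = 21.1 N/mm per mm

Crack index = 493 / 11.1 = 44.4 N/mm
Normalized = 44.4 / 2.1 = 21.1 N/mm per mm


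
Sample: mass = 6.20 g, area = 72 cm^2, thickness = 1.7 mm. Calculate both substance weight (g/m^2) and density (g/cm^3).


SW = 6.20 / 72 x 10000 = 861.1 g/m^2
Volume = 72 x 1.7 / 10 = 12.24 cm^3
Density = 6.20 / 12.24 = 0.507 g/cm^3


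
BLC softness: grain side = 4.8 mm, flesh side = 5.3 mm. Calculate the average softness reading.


Average = (4.8 + 5.3) / 2
Average = 5.05 mm


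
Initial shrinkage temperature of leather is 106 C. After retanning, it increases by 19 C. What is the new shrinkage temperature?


New Ts = 106 + 19 = 125 C


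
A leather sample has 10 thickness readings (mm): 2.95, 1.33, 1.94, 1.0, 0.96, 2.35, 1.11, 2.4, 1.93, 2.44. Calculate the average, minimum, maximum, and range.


Average = 1.84 mm
Min = 0.96 mm
Max = 2.95 mm
Range = 1.99 mm

Sum = 18.41
Average = 18.41 / 10 = 1.84 mm
Minimum = 0.96 mm
Maximum = 2.95 mm
Range = 2.95 - 0.96 = 1.99 mm


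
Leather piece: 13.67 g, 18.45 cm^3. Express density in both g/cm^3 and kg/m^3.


0.741 g/cm^3
741 kg/m^3

Density = 13.67 / 18.45 = 0.741 g/cm^3
Convert: 0.741 x 1000 = 741 kg/m^3


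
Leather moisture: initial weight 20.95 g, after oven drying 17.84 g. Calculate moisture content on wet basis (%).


14.8%

Moisture = 20.95 - 17.84 = 3.11 g
MC = 3.11 / 20.95 x 100 = 14.8%


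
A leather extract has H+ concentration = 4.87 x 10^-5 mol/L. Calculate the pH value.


pH = -log10[H+]
pH = -log10(4.87 x 10^-5) = 4.31


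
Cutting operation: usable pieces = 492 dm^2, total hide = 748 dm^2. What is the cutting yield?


Yield = usable / total x 100
Yield = 492 / 748 x 100 = 65.8%


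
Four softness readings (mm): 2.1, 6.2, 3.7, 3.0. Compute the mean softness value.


Sum = 2.1 + 6.2 + 3.7 + 3.0
Mean = 15.0 / 4 = 3.75 mm


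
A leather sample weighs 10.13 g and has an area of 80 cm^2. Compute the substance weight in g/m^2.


Substance weight = mass / area x 10000
SW = 10.13 / 80 x 10000
SW = 1266.3 g/m^2


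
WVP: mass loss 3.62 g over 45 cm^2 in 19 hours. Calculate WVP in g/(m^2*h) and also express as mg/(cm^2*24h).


WVP = 42.34 g/(m^2*h)
Daily rate = 101.61 mg/(cm^2*24h)


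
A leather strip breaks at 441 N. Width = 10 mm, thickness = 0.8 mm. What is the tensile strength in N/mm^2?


Cross-sectional area = 10 x 0.8 = 8.0 mm^2
Tensile strength = 441 / 8.0 = 55.13 N/mm^2


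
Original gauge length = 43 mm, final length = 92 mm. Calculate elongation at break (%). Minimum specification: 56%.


Elongation = 114.0%
Meets spec: Yes


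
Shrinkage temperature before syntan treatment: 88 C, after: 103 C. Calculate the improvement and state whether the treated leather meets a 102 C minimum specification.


Improvement = 103 - 88 = 15 C
Spec check: 103 C >= 102 C? Yes


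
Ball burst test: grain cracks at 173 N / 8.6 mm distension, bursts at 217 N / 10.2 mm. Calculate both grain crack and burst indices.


Crack index = 20.1 N/mm
Burst index = 21.3 N/mm

Crack index = 173 / 8.6 = 20.1 N/mm
Burst index = 217 / 10.2 = 21.3 N/mm


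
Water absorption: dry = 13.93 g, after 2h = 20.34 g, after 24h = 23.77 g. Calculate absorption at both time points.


2h absorption = 46.0%
24h absorption = 70.6%


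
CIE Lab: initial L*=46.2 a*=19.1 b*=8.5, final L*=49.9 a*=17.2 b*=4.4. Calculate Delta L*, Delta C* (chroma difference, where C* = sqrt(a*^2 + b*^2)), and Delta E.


Delta L* = 3.7
Delta C* = -3.15
Delta E = 5.84


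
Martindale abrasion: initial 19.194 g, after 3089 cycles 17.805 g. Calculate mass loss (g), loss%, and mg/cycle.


Mass loss = 1.389 g
Loss = 7.24%
Rate = 0.450 mg/cycle

Loss = 19.194 - 17.805 = 1.389 g
Loss% = 1.389 / 19.194 x 100 = 7.24%
Rate = 1.389 / 3089 x 1000 = 0.450 mg/cycle


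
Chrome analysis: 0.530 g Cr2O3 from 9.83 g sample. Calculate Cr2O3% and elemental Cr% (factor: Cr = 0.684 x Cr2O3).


Cr2O3 = 5.39%
Cr = 3.69%

Cr2O3% = 0.530 / 9.83 x 100 = 5.39%
Cr% = 5.39 x 0.684 = 3.69%


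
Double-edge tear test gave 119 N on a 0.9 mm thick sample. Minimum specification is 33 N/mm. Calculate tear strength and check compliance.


Tear strength = 119 / 0.9 = 132.2 N/mm
Required minimum = 33 N/mm
Compliant: Yes


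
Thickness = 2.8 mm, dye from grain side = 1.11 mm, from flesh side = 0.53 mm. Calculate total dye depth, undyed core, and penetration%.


Total dyed = 1.64 mm
Undyed core = 1.16 mm
Penetration = 58.6%

Total dyed = 1.11 + 0.53 = 1.64 mm
Undyed core = 2.8 - 1.64 = 1.16 mm
Penetration = 1.64 / 2.8 x 100 = 58.6%


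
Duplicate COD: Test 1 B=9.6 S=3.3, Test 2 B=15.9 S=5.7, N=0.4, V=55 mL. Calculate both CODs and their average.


COD1 = (9.6 - 3.3) x 0.4 x 8000 / 55 = 366.5 mg/L
COD2 = (15.9 - 5.7) x 0.4 x 8000 / 55 = 593.5 mg/L
Average = (366.5 + 593.5) / 2 = 480.0 mg/L


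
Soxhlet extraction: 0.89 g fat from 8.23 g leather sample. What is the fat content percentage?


10.8%

Fat content = 0.89 / 8.23 x 100
Fat = 10.8%


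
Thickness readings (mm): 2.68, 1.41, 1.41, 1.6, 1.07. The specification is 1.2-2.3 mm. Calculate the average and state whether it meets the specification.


Average = 1.63 mm
Within specification: Yes

Sum = 8.17
Average = 8.17 / 5 = 1.63 mm
Specification range: 1.2 to 2.3 mm
Within spec: Yes


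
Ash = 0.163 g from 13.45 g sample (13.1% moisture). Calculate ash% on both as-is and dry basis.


As-is ash% = 0.163 / 13.45 x 100 = 1.21%
Dry mass = 13.45 x (100 - 13.1) / 100 = 11.68805 g
Dry-basis ash% = 0.163 / 11.68805 x 100 = 1.39%


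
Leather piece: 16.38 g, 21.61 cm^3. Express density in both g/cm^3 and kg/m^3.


0.758 g/cm^3
758 kg/m^3

Density = 16.38 / 21.61 = 0.758 g/cm^3
Convert: 0.758 x 1000 = 758 kg/m^3


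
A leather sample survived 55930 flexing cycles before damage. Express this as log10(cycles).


log10(55930) = 4.75


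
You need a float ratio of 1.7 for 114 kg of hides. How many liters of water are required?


Water = hide weight x target ratio
Water = 114 x 1.7 = 193.8 L


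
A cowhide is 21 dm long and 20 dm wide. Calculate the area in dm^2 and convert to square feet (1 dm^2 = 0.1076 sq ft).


420 dm^2
45.19 sq ft

Area = 21 x 20 = 420 dm^2
Conversion: 420 x 0.1076 = 45.19 sq ft


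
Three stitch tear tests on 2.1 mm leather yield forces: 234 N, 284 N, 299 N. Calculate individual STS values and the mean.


STS1 = 234 / 2.1 = 111.4 N/mm
STS2 = 284 / 2.1 = 135.2 N/mm
STS3 = 299 / 2.1 = 142.4 N/mm
Mean = (111.4 + 135.2 + 142.4) / 3 = 129.7 N/mm


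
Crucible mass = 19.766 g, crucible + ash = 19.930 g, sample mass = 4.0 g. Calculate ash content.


Ash mass = 0.164 g
Ash content = 4.10%

Ash mass = 19.930 - 19.766 = 0.164 g
Ash% = 0.164 / 4.0 x 100 = 4.10%


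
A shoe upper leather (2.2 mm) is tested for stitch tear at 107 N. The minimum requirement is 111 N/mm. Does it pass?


STS = 48.6 N/mm
Passes: No

STS = 107 / 2.2 = 48.6 N/mm
Minimum required: 111 N/mm
Passes: No


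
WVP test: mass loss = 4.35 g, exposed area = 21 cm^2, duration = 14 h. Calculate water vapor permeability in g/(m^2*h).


WVP = mass_loss / (area x time) x 10000
WVP = 4.35 / (21 x 14) x 10000
WVP = 4.35 / 294 x 10000 = 147.96 g/(m^2*h)


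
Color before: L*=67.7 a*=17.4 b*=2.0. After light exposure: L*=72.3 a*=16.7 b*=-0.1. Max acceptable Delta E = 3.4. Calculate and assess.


dL = 4.6, da = -0.7, db = -2.1
dE = sqrt((4.6)^2 + (-0.7)^2 + (-2.1)^2) = 5.10
Max = 3.4
Passes: No


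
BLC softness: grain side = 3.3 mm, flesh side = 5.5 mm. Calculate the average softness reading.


Average = (3.3 + 5.5) / 2
Average = 4.40 mm


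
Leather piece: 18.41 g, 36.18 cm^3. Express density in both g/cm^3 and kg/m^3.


0.509 g/cm^3
509 kg/m^3

Density = 18.41 / 36.18 = 0.509 g/cm^3
Convert: 0.509 x 1000 = 509 kg/m^3


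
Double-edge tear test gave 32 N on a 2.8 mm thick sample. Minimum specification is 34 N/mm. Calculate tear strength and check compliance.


Tear strength = 11.4 N/mm
Compliant: No

Tear strength = 32 / 2.8 = 11.4 N/mm
Required minimum = 34 N/mm
Compliant: No


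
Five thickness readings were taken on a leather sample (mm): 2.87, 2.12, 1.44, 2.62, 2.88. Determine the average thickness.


Sum = 2.87 + 2.12 + 1.44 + 2.62 + 2.88 = 11.93
Average = 11.93 / 5 = 2.39 mm


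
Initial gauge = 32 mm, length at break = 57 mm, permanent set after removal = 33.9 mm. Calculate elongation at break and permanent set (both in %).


Elongation at break = (57 - 32) / 32 x 100 = 78.1%
Permanent set = (33.9 - 32) / 32 x 100 = 5.9%


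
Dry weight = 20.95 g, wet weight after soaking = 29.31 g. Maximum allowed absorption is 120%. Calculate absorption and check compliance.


Absorption = 39.9%
Compliant: Yes


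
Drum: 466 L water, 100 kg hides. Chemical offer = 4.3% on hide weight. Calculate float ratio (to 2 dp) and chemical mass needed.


Float ratio = 466 / 100 = 4.66
Chemical = 100 x 4.3 / 100 = 4.3 kg


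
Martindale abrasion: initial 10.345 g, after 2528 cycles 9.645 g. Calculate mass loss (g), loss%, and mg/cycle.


Loss = 10.345 - 9.645 = 0.700 g
Loss% = 0.700 / 10.345 x 100 = 6.77%
Rate = 0.700 / 2528 x 1000 = 0.277 mg/cycle


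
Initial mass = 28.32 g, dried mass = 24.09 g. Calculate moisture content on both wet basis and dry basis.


Moisture lost = 28.32 - 24.09 = 4.23 g
Wet basis MC = 4.23 / 28.32 x 100 = 14.9%
Dry basis MC = 4.23 / 24.09 x 100 = 17.6%


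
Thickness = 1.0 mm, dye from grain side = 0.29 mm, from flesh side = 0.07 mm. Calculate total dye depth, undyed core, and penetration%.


Total dyed = 0.29 + 0.07 = 0.36 mm
Undyed core = 1.0 - 0.36 = 0.64 mm
Penetration = 0.36 / 1.0 x 100 = 36.0%


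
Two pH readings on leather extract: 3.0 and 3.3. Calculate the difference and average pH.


Difference = |3.0 - 3.3| = 0.3
Average = (3.0 + 3.3) / 2 = 3.15


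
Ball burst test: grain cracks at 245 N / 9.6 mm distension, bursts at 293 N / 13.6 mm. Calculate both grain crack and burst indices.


Crack index = 245 / 9.6 = 25.5 N/mm
Burst index = 293 / 13.6 = 21.5 N/mm


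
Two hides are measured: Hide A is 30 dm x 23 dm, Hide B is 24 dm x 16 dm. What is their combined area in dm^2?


Hide A area = 30 x 23 = 690 dm^2
Hide B area = 24 x 16 = 384 dm^2
Total = 690 + 384 = 1074 dm^2


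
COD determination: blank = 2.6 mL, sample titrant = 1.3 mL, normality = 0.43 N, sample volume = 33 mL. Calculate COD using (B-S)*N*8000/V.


COD = (2.6 - 1.3) x 0.43 x 8000 / 33
COD = 1.3 x 0.43 x 8000 / 33
COD = 135.5 mg/L


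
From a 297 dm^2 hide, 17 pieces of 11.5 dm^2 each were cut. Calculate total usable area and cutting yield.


Usable area = 195.5 dm^2
Yield = 65.8%

Total usable = 17 x 11.5 = 195.5 dm^2
Yield = 195.5 / 297 x 100 = 65.8%


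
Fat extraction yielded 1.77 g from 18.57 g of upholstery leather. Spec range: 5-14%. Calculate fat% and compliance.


Fat% = 1.77 / 18.57 x 100 = 9.5%
Spec range: 5-14%
Compliant: Yes


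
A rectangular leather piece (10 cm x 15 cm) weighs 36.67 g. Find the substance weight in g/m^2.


2444.7 g/m^2

Area = 10 x 15 = 150 cm^2
SW = 36.67 / 150 x 10000 = 2444.7 g/m^2


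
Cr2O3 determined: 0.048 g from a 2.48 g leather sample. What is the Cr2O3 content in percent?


Cr2O3% = 0.048 / 2.48 x 100
Cr2O3% = 1.94%


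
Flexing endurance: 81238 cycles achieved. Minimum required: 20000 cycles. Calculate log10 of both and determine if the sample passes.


log10(81238) = 4.91
log10(20000) = 4.30
Passes: Yes


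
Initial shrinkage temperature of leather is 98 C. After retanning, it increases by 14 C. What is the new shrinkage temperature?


New Ts = 98 + 14 = 112 C


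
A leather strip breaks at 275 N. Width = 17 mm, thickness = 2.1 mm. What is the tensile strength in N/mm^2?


Cross-sectional area = 17 x 2.1 = 35.7 mm^2
Tensile strength = 275 / 35.7 = 7.70 N/mm^2


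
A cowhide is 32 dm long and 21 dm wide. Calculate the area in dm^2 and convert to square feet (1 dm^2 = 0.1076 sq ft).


672 dm^2
72.31 sq ft


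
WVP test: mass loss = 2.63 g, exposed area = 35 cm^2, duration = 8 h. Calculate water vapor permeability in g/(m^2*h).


WVP = mass_loss / (area x time) x 10000
WVP = 2.63 / (35 x 8) x 10000
WVP = 2.63 / 280 x 10000 = 93.93 g/(m^2*h)


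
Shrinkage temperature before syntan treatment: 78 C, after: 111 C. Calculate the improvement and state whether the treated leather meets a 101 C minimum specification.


Improvement = 33 C
Meets 101 C spec: Yes


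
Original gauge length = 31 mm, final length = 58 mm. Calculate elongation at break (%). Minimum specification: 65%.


Extension = 58 - 31 = 27 mm
Elongation = 27 / 31 x 100 = 87.1%
Minimum required: 65%
Meets specification: Yes


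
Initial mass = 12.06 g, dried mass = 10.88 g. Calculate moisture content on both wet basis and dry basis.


Moisture lost = 12.06 - 10.88 = 1.18 g
Wet basis MC = 1.18 / 12.06 x 100 = 9.8%
Dry basis MC = 1.18 / 10.88 x 100 = 10.8%


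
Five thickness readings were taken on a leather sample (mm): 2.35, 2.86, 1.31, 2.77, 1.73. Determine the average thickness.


2.20 mm

Sum = 2.35 + 2.86 + 1.31 + 2.77 + 1.73 = 11.02
Average = 11.02 / 5 = 2.20 mm


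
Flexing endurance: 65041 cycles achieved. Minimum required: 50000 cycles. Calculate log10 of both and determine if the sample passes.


Achieved: log10 = 4.81
Required: log10 = 4.70
Passes: Yes


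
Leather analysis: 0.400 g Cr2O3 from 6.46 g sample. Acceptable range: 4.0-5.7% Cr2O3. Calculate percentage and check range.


Cr2O3% = 0.400 / 6.46 x 100 = 6.19%
Acceptable range: 4.0 to 5.7%
Within range: No


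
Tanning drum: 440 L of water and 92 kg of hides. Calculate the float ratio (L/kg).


Float ratio = water / hide weight
Ratio = 440 / 92 = 4.8


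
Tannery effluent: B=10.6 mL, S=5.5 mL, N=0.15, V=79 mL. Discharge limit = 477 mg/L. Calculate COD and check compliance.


COD = 77.5 mg/L
Compliant: Yes

COD = (10.6 - 5.5) x 0.15 x 8000 / 79 = 77.5 mg/L
Limit: 477 mg/L
Compliant: Yes


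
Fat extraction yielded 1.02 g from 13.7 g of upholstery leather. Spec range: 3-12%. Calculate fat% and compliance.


Fat content = 7.4%
Compliant: Yes


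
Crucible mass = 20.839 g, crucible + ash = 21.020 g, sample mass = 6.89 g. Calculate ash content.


Ash mass = 0.181 g
Ash content = 2.63%


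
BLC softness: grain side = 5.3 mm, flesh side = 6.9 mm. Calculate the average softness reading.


Average = (5.3 + 6.9) / 2
Average = 6.10 mm


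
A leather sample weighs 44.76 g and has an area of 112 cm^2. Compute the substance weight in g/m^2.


3996.4 g/m^2


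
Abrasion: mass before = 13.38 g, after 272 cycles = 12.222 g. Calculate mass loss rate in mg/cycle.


4.257 mg/cycle


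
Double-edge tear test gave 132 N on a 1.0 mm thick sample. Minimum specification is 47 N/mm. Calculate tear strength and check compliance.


Tear strength = 132.0 N/mm
Compliant: Yes


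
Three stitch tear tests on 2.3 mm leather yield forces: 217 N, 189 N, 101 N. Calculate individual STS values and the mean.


STS1 = 217 / 2.3 = 94.3 N/mm
STS2 = 189 / 2.3 = 82.2 N/mm
STS3 = 101 / 2.3 = 43.9 N/mm
Mean = (94.3 + 82.2 + 43.9) / 3 = 73.5 N/mm


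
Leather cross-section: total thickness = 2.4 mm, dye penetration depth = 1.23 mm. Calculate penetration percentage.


51.3%


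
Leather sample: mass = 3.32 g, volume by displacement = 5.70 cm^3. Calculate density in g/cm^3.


Density = mass / volume
Density = 3.32 / 5.70 = 0.582 g/cm^3


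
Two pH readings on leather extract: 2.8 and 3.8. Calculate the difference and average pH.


Difference = |2.8 - 3.8| = 1.0
Average = (2.8 + 3.8) / 2 = 3.30


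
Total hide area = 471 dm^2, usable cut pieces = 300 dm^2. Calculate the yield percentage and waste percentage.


Yield = 300 / 471 x 100 = 63.7%
Waste = 471 - 300 = 171 dm^2
Waste% = 100 - 63.7 = 36.3%


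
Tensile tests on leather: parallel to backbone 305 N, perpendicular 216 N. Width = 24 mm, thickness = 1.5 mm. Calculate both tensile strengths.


Parallel = 8.47 N/mm^2
Perpendicular = 6.00 N/mm^2

Area = 24 x 1.5 = 36.0 mm^2
TS (parallel) = 305 / 36.0 = 8.47 N/mm^2
TS (perpendicular) = 216 / 36.0 = 6.00 N/mm^2


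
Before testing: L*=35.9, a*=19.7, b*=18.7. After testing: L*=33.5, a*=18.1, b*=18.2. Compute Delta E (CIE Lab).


Delta E = 2.93

dL = 33.5 - 35.9 = -2.4
da = 18.1 - 19.7 = -1.6
db = 18.2 - 18.7 = -0.5
dE = sqrt((-2.4)^2 + (-1.6)^2 + (-0.5)^2) = 2.93


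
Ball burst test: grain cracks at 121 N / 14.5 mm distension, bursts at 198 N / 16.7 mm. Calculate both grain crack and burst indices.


Crack index = 121 / 14.5 = 8.3 N/mm
Burst index = 198 / 16.7 = 11.9 N/mm


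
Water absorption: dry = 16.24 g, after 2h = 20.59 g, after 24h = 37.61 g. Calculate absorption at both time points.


WA (2h) = (20.59 - 16.24) / 16.24 x 100 = 26.8%
WA (24h) = (37.61 - 16.24) / 16.24 x 100 = 131.6%


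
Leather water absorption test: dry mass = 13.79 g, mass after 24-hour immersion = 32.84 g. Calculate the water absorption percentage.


138.1%

Water absorbed = 32.84 - 13.79 = 19.05 g
WA% = 19.05 / 13.79 x 100 = 138.1%


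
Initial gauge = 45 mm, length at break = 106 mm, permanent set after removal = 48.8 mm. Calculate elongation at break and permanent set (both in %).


Elongation at break = 135.6%
Permanent set = 8.4%

Elongation at break = (106 - 45) / 45 x 100 = 135.6%
Permanent set = (48.8 - 45) / 45 x 100 = 8.4%


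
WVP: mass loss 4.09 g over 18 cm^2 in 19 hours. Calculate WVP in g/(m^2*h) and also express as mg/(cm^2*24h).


WVP = 119.59 g/(m^2*h)
Daily rate = 287.02 mg/(cm^2*24h)


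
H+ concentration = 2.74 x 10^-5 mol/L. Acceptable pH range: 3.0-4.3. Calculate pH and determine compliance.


pH = 4.56
Compliant: No

pH = -log10(2.74 x 10^-5) = 4.56
Range: 3.0 to 4.3
Compliant: No


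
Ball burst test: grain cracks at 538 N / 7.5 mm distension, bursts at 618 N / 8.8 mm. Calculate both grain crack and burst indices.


Crack index = 538 / 7.5 = 71.7 N/mm
Burst index = 618 / 8.8 = 70.2 N/mm


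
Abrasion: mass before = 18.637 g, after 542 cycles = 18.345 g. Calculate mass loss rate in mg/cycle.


Mass loss = 18.637 - 18.345 = 0.292 g
Rate = 0.292 / 542 x 1000 = 0.539 mg/cycle


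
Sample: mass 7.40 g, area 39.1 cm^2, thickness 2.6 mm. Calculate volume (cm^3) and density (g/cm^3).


Volume = 10.166 cm^3
Density = 0.728 g/cm^3


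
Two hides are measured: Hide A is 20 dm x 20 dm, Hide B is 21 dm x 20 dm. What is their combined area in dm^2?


820 dm^2

Hide A area = 20 x 20 = 400 dm^2
Hide B area = 21 x 20 = 420 dm^2
Total = 400 + 420 = 820 dm^2


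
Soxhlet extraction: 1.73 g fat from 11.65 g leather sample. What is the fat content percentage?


Fat content = 1.73 / 11.65 x 100
Fat = 14.8%


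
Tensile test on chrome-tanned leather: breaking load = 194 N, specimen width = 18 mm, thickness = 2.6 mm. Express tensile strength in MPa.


4.15 MPa

Cross-section = 18 x 2.6 = 46.8 mm^2
TS = 194 / 46.8 = 4.15 MPa
(1 N/mm^2 = 1 MPa)


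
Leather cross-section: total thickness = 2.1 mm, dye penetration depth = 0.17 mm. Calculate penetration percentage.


Penetration% = 0.17 / 2.1 x 100
Penetration = 8.1%


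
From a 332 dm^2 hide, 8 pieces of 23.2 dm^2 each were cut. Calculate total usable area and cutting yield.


Usable area = 185.6 dm^2
Yield = 55.9%

Total usable = 8 x 23.2 = 185.6 dm^2
Yield = 185.6 / 332 x 100 = 55.9%


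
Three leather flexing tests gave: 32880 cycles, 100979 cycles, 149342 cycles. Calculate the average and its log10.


Average = 94400 cycles
log10 = 4.97


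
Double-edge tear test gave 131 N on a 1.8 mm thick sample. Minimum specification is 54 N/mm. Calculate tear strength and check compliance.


Tear strength = 72.8 N/mm
Compliant: Yes

Tear strength = 131 / 1.8 = 72.8 N/mm
Required minimum = 54 N/mm
Compliant: Yes


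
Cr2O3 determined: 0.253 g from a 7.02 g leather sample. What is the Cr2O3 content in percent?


Cr2O3% = 0.253 / 7.02 x 100
Cr2O3% = 3.60%


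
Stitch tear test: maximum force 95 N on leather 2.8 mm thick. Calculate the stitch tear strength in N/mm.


33.9 N/mm


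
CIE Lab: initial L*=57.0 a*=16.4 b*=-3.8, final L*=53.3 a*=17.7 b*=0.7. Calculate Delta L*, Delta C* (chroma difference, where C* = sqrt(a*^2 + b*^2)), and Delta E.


Delta L* = 53.3 - 57.0 = -3.7
C1* = sqrt((16.4)^2 + (-3.8)^2) = 16.834
C2* = sqrt((17.7)^2 + (0.7)^2) = 17.714
Delta C* = 17.714 - 16.834 = 0.88
Delta E = sqrt((-3.7)^2 + (1.3)^2 + (4.5)^2) = 5.97


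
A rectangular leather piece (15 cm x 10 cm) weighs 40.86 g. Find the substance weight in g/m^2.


2724.0 g/m^2


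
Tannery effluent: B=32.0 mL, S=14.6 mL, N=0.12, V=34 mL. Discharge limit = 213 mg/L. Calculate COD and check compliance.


COD = (32.0 - 14.6) x 0.12 x 8000 / 34 = 491.3 mg/L
Limit: 213 mg/L
Compliant: No


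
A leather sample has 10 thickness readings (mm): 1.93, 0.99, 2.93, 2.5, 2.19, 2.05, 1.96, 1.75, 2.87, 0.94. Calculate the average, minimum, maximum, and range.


Sum = 20.11
Average = 20.11 / 10 = 2.01 mm
Minimum = 0.94 mm
Maximum = 2.93 mm
Range = 2.93 - 0.94 = 1.99 mm


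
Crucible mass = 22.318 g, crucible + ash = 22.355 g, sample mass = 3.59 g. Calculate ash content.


Ash mass = 22.355 - 22.318 = 0.037 g
Ash% = 0.037 / 3.59 x 100 = 1.03%


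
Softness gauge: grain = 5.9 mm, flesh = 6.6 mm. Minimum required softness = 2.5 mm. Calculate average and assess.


Average softness = 6.25 mm
Meets requirement: Yes

Average = (5.9 + 6.6) / 2 = 6.25 mm
Minimum = 2.5 mm
Meets requirement: Yes


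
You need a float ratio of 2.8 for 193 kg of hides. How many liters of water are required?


540.4 L


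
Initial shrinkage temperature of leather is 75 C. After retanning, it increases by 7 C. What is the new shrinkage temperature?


82 C

New Ts = 75 + 7 = 82 C


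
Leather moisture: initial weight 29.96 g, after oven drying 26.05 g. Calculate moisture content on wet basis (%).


13.1%

Moisture = 29.96 - 26.05 = 3.91 g
MC = 3.91 / 29.96 x 100 = 13.1%


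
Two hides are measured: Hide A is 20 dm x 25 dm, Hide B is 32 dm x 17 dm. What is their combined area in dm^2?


Hide A area = 20 x 25 = 500 dm^2
Hide B area = 32 x 17 = 544 dm^2
Total = 500 + 544 = 1044 dm^2


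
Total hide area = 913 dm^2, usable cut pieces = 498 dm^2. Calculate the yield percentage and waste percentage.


Yield = 498 / 913 x 100 = 54.5%
Waste = 913 - 498 = 415 dm^2
Waste% = 100 - 54.5 = 45.5%


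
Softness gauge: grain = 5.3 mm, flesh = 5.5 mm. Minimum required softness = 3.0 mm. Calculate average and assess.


Average = (5.3 + 5.5) / 2 = 5.40 mm
Minimum = 3.0 mm
Meets requirement: Yes


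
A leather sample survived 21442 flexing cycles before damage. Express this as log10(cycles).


4.33


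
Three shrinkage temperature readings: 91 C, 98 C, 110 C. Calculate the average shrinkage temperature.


99.7 C


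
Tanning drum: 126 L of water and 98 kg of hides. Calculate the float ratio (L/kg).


1.3

Float ratio = water / hide weight
Ratio = 126 / 98 = 1.3


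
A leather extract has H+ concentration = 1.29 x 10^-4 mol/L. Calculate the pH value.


pH = -log10[H+]
pH = -log10(1.29 x 10^-4) = 3.89


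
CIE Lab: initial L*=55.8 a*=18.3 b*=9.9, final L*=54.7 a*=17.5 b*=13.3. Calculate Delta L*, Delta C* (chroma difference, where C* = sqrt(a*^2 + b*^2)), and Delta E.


Delta L* = 54.7 - 55.8 = -1.1
C1* = sqrt((18.3)^2 + (9.9)^2) = 20.806
C2* = sqrt((17.5)^2 + (13.3)^2) = 21.980
Delta C* = 21.980 - 20.806 = 1.17
Delta E = sqrt((-1.1)^2 + (-0.8)^2 + (3.4)^2) = 3.66


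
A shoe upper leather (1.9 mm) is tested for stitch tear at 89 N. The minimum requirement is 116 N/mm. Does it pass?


STS = 46.8 N/mm
Passes: No

STS = 89 / 1.9 = 46.8 N/mm
Minimum required: 116 N/mm
Passes: No


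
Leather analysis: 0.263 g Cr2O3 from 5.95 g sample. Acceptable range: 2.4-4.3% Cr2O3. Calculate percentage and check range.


Cr2O3 = 4.42%
Within range: No

Cr2O3% = 0.263 / 5.95 x 100 = 4.42%
Acceptable range: 2.4 to 4.3%
Within range: No


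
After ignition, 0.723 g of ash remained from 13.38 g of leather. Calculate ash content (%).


Ash% = 0.723 / 13.38 x 100
Ash% = 5.40%


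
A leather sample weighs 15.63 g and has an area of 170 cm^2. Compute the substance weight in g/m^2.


919.4 g/m^2


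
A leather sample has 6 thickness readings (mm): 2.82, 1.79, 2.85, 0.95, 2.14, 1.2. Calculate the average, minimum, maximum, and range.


Average = 1.96 mm
Min = 0.95 mm
Max = 2.85 mm
Range = 1.90 mm

Sum = 11.75
Average = 11.75 / 6 = 1.96 mm
Minimum = 0.95 mm
Maximum = 2.85 mm
Range = 2.85 - 0.95 = 1.90 mm


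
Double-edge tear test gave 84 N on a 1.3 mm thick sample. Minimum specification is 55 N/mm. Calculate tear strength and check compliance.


Tear strength = 64.6 N/mm
Compliant: Yes

Tear strength = 84 / 1.3 = 64.6 N/mm
Required minimum = 55 N/mm
Compliant: Yes


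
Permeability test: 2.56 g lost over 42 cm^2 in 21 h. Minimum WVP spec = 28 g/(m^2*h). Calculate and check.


WVP = 2.56 / (42 x 21) x 10000 = 29.02 g/(m^2*h)
Minimum: 28 g/(m^2*h)
Meets spec: Yes


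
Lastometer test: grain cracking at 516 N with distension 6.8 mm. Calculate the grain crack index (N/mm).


75.9 N/mm

Grain crack index = force / distension
Index = 516 / 6.8 = 75.9 N/mm


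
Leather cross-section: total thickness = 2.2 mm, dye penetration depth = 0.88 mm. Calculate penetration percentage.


Penetration% = 0.88 / 2.2 x 100
Penetration = 40.0%


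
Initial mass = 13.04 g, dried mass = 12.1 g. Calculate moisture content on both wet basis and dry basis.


Moisture lost = 13.04 - 12.1 = 0.94 g
Wet basis MC = 0.94 / 13.04 x 100 = 7.2%
Dry basis MC = 0.94 / 12.1 x 100 = 7.8%


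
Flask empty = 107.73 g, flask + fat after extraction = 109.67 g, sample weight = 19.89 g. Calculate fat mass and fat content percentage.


Fat mass = 1.94 g
Fat content = 9.8%

Fat mass = 109.67 - 107.73 = 1.94 g
Fat% = 1.94 / 19.89 x 100 = 9.8%


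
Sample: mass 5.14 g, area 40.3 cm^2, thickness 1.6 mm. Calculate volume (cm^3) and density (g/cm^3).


Thickness in cm = 1.6 / 10 = 0.16 cm
Volume = 40.3 x 0.16 = 6.448 cm^3
Density = 5.14 / 6.448 = 0.797 g/cm^3


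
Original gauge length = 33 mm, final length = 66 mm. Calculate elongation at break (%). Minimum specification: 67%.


Extension = 66 - 33 = 33 mm
Elongation = 33 / 33 x 100 = 100.0%
Minimum required: 67%
Meets specification: Yes


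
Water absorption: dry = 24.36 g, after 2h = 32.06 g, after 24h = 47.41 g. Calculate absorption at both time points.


WA (2h) = (32.06 - 24.36) / 24.36 x 100 = 31.6%
WA (24h) = (47.41 - 24.36) / 24.36 x 100 = 94.6%


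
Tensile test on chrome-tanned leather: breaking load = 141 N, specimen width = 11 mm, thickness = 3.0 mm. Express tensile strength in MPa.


Cross-section = 11 x 3.0 = 33.0 mm^2
TS = 141 / 33.0 = 4.27 MPa
(1 N/mm^2 = 1 MPa)
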